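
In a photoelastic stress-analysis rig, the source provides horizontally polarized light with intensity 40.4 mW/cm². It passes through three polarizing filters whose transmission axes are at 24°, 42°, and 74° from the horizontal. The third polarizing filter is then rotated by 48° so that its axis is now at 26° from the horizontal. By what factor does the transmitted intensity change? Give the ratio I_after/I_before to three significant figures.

I_new/I_old ≈ 1.28

Before rotation:
By Malus's law, I₁ = I₀ cos²(24° − 0°) = I₀ cos²(24°) = 0.8346 I₀.
I₂ = I₁ cos²(42° − 24°) = 0.8346 I₀ · cos²(18°) = 0.7549 I₀.
I₃ = I₂ cos²(74° − 42°) = 0.7549 I₀ · cos²(32°) = 0.5429 I₀.
After rotation:
I₁ = I₀ cos²(24° − 0°) = I₀ cos²(24°) = 0.8346 I₀.
I₂ = I₁ cos²(42° − 24°) = 0.8346 I₀ · cos²(18°) = 0.7549 I₀.
I₃ = I₂ cos²(26° − 42°) = 0.7549 I₀ · cos²(16°) = 0.6975 I₀.
Ratio = 0.6975 / 0.5429 = 1.285.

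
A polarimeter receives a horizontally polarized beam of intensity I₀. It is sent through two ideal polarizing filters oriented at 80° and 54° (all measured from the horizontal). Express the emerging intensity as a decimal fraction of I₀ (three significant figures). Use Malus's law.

≈ 0.0244 I₀

By Malus's law, I₁ = I₀ cos²(80° − 0°) = I₀ cos²(80°) = 0.03015 I₀.
I₂ = I₁ cos²(54° − 80°) = 0.03015 I₀ · cos²(26°) = 0.02436 I₀.
Transmitted fraction = 0.02436.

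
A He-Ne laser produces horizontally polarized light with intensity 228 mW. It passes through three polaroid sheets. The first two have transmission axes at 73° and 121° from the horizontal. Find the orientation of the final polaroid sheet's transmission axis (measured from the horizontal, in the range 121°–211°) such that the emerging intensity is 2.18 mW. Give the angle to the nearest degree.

θ ≈ 181°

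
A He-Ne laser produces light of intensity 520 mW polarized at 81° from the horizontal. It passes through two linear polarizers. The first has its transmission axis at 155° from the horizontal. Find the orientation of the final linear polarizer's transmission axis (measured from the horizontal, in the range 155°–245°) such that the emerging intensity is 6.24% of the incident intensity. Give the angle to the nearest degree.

θ ≈ 180°

By Malus's law, I₁ = I₀ cos²(155° − 81°) = I₀ cos²(74°) = 0.07598 I₀.
Need I₂/I₀ = 0.0624, so cos²(θ − 155°) = 0.0624 / 0.07598 = 0.8213.
θ − 155° = arccos(√0.8213) = 25.0°, giving θ ≈ 155 + 25.0 = 180.0°.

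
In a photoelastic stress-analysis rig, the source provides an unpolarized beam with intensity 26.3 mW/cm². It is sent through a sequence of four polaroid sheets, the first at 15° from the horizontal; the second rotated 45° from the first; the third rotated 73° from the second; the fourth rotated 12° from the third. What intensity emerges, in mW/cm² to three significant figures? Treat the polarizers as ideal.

I ≈ 0.538 mW/cm²

Unpolarized light through the first polarizer → I₁ = 26.3 mW/cm²/2 = 13.15 mW/cm², polarized at 15°.
I₂ = I₁ · cos²(45°) = 13.15 · 0.5 = 6.575 mW/cm².
I₃ = I₂ · cos²(73°) = 6.575 · 0.08548 = 0.562 mW/cm².
I₄ = I₃ · cos²(12°) = 0.562 · 0.9568 = 0.5377 mW/cm².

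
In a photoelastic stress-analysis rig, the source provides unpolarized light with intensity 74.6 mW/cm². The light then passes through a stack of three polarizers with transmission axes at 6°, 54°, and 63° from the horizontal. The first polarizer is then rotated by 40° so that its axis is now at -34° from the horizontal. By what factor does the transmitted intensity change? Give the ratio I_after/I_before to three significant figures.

Before rotation:
Unpolarized light through the first polarizer → I₁ = ½ I₀, now polarized at 6°.
I₂ = I₁ cos²(54° − 6°) = 0.5 I₀ · cos²(48°) = 0.2239 I₀.
I₃ = I₂ cos²(63° − 54°) = 0.2239 I₀ · cos²(9°) = 0.2184 I₀.
After rotation:
Unpolarized light through the first polarizer → I₁ = ½ I₀, now polarized at -34°.
I₂ = I₁ cos²(54° + 34°) = 0.5 I₀ · cos²(88°) = 0.000609 I₀.
I₃ = I₂ cos²(63° − 54°) = 0.000609 I₀ · cos²(9°) = 0.0005941 I₀.
Ratio = 0.0005941 / 0.2184 = 0.00272.

I_new/I_old ≈ 0.00272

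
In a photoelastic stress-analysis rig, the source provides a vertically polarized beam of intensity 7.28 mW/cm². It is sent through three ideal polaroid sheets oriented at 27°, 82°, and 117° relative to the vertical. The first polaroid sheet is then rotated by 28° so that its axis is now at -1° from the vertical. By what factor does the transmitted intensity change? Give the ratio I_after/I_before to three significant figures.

I_new/I_old ≈ 0.0568

Before rotation:
I₁ = I₀ cos²(27° − 0°) = I₀ cos²(27°) = 0.7939 I₀.
I₂ = I₁ cos²(82° − 27°) = 0.7939 I₀ · cos²(55°) = 0.2612 I₀.
I₃ = I₂ cos²(117° − 82°) = 0.2612 I₀ · cos²(35°) = 0.1753 I₀.
After rotation:
I₁ = I₀ cos²(-1° − 0°) = I₀ cos²(1°) = 0.9997 I₀.
I₂ = I₁ cos²(82° + 1°) = 0.9997 I₀ · cos²(83°) = 0.01485 I₀.
I₃ = I₂ cos²(117° − 82°) = 0.01485 I₀ · cos²(35°) = 0.009963 I₀.
Ratio = 0.009963 / 0.1753 = 0.05685.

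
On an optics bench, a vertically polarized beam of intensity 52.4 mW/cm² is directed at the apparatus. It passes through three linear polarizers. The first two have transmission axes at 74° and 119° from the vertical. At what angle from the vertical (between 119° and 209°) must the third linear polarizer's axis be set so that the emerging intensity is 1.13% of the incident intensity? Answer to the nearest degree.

θ ≈ 176°

By Malus's law, I₁ = I₀ cos²(74° − 0°) = I₀ cos²(74°) = 0.07598 I₀.
I₂ = I₁ cos²(119° − 74°) = 0.07598 I₀ · cos²(45°) = 0.03799 I₀.
Need I₃/I₀ = 0.0113, so cos²(θ − 119°) = 0.0113 / 0.03799 = 0.2975.
θ − 119° = arccos(√0.2975) = 56.9°, giving θ ≈ 119 + 56.9 = 175.9°.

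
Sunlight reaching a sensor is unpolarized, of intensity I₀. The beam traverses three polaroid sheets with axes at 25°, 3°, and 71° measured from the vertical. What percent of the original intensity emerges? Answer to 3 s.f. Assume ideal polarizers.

Unpolarized light through the first polarizer → I₁ = ½ I₀, now polarized at 25°.
I₂ = I₁ cos²(3° − 25°) = 0.5 I₀ · cos²(22°) = 0.4298 I₀.
I₃ = I₂ cos²(71° − 3°) = 0.4298 I₀ · cos²(68°) = 0.06032 I₀.
That is 6.032% of the incident intensity.

≈ 6.03%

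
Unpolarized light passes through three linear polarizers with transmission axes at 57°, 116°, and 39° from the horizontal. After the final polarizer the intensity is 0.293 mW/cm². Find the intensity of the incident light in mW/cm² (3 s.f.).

I₀ ≈ 43.7 mW/cm²

Unpolarized light through the first polarizer → I₁ = ½ I₀, now polarized at 57°.
I₂ = I₁ cos²(116° − 57°) = 0.5 I₀ · cos²(59°) = 0.1326 I₀.
I₃ = I₂ cos²(39° − 116°) = 0.1326 I₀ · cos²(77°) = 0.006712 I₀.
So 0.293 mW/cm² = 0.006712 I₀, giving I₀ = 0.293/0.006712 = 43.66 mW/cm².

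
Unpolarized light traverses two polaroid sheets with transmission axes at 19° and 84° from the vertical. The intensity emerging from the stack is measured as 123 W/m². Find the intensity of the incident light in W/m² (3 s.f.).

I₀ ≈ 1380 W/m²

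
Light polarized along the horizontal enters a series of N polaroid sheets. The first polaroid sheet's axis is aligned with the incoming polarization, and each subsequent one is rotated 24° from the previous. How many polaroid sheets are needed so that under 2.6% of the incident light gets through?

N = 22

First polarizer is aligned with the polarization: full transmission.
Each further stage multiplies by cos²(24°) = 0.8346.
After N polarizers: T = 0.8346^(N−1). Require T < 0.026 ⇒ N−1 > ln(0.026)/ln(0.8346) = 20.18, so N−1 ≥ 21 and N = 22.
Check: N=22 gives T = 0.02242 < 0.026; N=21 gives T = 0.02687.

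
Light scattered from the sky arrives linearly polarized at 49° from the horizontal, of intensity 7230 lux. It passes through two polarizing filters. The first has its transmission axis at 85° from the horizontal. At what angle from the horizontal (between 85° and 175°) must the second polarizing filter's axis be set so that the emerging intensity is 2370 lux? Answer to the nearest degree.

θ ≈ 130°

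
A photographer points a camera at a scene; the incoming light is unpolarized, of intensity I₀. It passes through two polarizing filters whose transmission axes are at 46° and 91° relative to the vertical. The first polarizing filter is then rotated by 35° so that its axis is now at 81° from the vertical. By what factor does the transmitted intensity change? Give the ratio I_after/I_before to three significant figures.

I_new/I_old ≈ 1.94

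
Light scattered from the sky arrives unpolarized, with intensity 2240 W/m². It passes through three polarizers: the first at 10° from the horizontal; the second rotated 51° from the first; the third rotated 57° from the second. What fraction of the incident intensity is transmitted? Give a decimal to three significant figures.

I/I₀ ≈ 0.0587

Unpolarized light through the first polarizer → I₁ = 2240 W/m²/2 = 1120 W/m², polarized at 10°.
I₂ = I₁ · cos²(51°) = 1120 · 0.396 = 443.6 W/m².
I₃ = I₂ · cos²(57°) = 443.6 · 0.2966 = 131.6 W/m².
Transmitted fraction = 0.05874.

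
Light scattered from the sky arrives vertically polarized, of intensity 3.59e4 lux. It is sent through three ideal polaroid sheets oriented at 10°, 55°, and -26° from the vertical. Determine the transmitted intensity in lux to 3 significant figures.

I ≈ 426 lux

By Malus's law, I₁ = 3.59e4 lux · cos²(10°) = 3.482e+04 lux.
I₂ = I₁ · cos²(45°) = 3.482e+04 · 0.5 = 1.741e+04 lux.
I₃ = I₂ · cos²(81°) = 1.741e+04 · 0.02447 = 426 lux.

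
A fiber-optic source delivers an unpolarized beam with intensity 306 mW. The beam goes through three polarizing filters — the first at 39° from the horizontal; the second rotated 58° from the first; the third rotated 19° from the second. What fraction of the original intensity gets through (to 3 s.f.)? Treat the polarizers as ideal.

Unpolarized light through the first polarizer → I₁ = 306 mW/2 = 153 mW, polarized at 39°.
I₂ = I₁ · cos²(58°) = 153 · 0.2808 = 42.96 mW.
I₃ = I₂ · cos²(19°) = 42.96 · 0.894 = 38.41 mW.
Transmitted fraction = 0.1255.

I/I₀ ≈ 0.126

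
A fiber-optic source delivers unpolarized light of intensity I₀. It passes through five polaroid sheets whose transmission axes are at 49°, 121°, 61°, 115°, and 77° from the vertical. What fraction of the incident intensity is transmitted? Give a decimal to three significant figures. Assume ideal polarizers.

Unpolarized light through the first polarizer → I₁ = ½ I₀, now polarized at 49°.
I₂ = I₁ cos²(121° − 49°) = 0.5 I₀ · cos²(72°) = 0.04775 I₀.
I₃ = I₂ cos²(61° − 121°) = 0.04775 I₀ · cos²(60°) = 0.01194 I₀.
I₄ = I₃ cos²(115° − 61°) = 0.01194 I₀ · cos²(54°) = 0.004124 I₀.
I₅ = I₄ cos²(77° − 115°) = 0.004124 I₀ · cos²(38°) = 0.002561 I₀.
Transmitted fraction = 0.002561.

≈ 0.00256 I₀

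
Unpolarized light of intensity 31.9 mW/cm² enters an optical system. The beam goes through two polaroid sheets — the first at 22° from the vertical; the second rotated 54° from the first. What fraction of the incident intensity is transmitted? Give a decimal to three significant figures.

I/I₀ ≈ 0.173

Unpolarized light through the first polarizer → I₁ = 31.9 mW/cm²/2 = 15.95 mW/cm², polarized at 22°.
I₂ = I₁ · cos²(54°) = 15.95 · 0.3455 = 5.511 mW/cm².
Transmitted fraction = 0.1727.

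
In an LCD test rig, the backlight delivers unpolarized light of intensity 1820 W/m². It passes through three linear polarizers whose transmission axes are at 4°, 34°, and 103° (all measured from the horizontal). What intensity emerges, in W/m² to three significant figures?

Unpolarized light through the first polarizer → I₁ = 1820 W/m²/2 = 910 W/m², polarized at 4°.
I₂ = I₁ · cos²(30°) = 910 · 0.75 = 682.5 W/m².
I₃ = I₂ · cos²(69°) = 682.5 · 0.1284 = 87.65 W/m².

I ≈ 87.7 W/m²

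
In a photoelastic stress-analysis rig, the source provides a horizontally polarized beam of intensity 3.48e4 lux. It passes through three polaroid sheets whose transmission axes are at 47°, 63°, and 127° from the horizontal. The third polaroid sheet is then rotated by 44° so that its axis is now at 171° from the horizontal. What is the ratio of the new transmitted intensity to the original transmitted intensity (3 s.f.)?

Before rotation:
I₁ = I₀ cos²(47° − 0°) = I₀ cos²(47°) = 0.4651 I₀.
I₂ = I₁ cos²(63° − 47°) = 0.4651 I₀ · cos²(16°) = 0.4298 I₀.
I₃ = I₂ cos²(127° − 63°) = 0.4298 I₀ · cos²(64°) = 0.08259 I₀.
After rotation:
I₁ = I₀ cos²(47° − 0°) = I₀ cos²(47°) = 0.4651 I₀.
I₂ = I₁ cos²(63° − 47°) = 0.4651 I₀ · cos²(16°) = 0.4298 I₀.
Angle between axes 2 and 3: 72°. I₃ = 0.4298 I₀ · cos²(72°) = 0.04104 I₀.
Ratio = 0.04104 / 0.08259 = 0.4969.

I_new/I_old ≈ 0.497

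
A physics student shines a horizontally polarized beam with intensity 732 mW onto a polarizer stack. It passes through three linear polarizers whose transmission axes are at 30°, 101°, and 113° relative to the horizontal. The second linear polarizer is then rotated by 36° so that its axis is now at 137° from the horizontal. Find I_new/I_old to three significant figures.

Before rotation:
By Malus's law, I₁ = I₀ cos²(30° − 0°) = I₀ cos²(30°) = 0.75 I₀.
I₂ = I₁ cos²(101° − 30°) = 0.75 I₀ · cos²(71°) = 0.0795 I₀.
I₃ = I₂ cos²(113° − 101°) = 0.0795 I₀ · cos²(12°) = 0.07606 I₀.
After rotation:
I₁ = I₀ cos²(30° − 0°) = I₀ cos²(30°) = 0.75 I₀.
Angle between axes 1 and 2: 73°. I₂ = 0.75 I₀ · cos²(73°) = 0.06411 I₀.
I₃ = I₂ cos²(113° − 137°) = 0.06411 I₀ · cos²(24°) = 0.0535 I₀.
Ratio = 0.0535 / 0.07606 = 0.7035.

I_new/I_old ≈ 0.703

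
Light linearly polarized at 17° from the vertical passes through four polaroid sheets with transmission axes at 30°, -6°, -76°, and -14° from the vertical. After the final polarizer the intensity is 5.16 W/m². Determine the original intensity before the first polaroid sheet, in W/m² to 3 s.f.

I₀ ≈ 322 W/m²

I₁ = I₀ cos²(30° − 17°) = I₀ cos²(13°) = 0.9494 I₀.
I₂ = I₁ cos²(-6° − 30°) = 0.9494 I₀ · cos²(36°) = 0.6214 I₀.
I₃ = I₂ cos²(-76° + 6°) = 0.6214 I₀ · cos²(70°) = 0.07269 I₀.
I₄ = I₃ cos²(-14° + 76°) = 0.07269 I₀ · cos²(62°) = 0.01602 I₀.
So 5.16 W/m² = 0.01602 I₀, giving I₀ = 5.16/0.01602 = 322.1 W/m².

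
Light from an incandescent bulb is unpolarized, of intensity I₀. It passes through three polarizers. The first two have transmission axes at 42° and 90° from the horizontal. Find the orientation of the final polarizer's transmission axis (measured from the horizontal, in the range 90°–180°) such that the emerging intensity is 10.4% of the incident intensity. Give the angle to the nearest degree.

Unpolarized light through the first polarizer → I₁ = ½ I₀, now polarized at 42°.
I₂ = I₁ cos²(90° − 42°) = 0.5 I₀ · cos²(48°) = 0.2239 I₀.
Need I₃/I₀ = 0.104, so cos²(θ − 90°) = 0.104 / 0.2239 = 0.4646.
θ − 90° = arccos(√0.4646) = 47.0°, giving θ ≈ 90 + 47.0 = 137.0°.

θ ≈ 137°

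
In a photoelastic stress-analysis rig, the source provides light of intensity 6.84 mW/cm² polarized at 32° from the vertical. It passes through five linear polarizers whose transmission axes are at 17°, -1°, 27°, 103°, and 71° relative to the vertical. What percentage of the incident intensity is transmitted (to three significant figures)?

≈ 2.77%

By Malus's law, I₁ = 6.84 mW/cm² · cos²(15°) = 6.382 mW/cm².
I₂ = I₁ · cos²(18°) = 6.382 · 0.9045 = 5.772 mW/cm².
I₃ = I₂ · cos²(28°) = 5.772 · 0.7796 = 4.5 mW/cm².
I₄ = I₃ · cos²(76°) = 4.5 · 0.05853 = 0.2634 mW/cm².
I₅ = I₄ · cos²(32°) = 0.2634 · 0.7192 = 0.1894 mW/cm².
That is 2.769% of the incident intensity.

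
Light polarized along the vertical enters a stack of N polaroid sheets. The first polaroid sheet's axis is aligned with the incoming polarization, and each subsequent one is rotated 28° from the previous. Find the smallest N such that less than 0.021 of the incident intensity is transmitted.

N = 17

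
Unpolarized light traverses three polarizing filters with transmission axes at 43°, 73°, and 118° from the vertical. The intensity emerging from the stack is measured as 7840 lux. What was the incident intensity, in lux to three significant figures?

Unpolarized light through the first polarizer → I₁ = ½ I₀, now polarized at 43°.
I₂ = I₁ cos²(73° − 43°) = 0.5 I₀ · cos²(30°) = 0.375 I₀.
I₃ = I₂ cos²(118° − 73°) = 0.375 I₀ · cos²(45°) = 0.1875 I₀.
So 7840 lux = 0.1875 I₀, giving I₀ = 7840/0.1875 = 4.181e+04 lux.

I₀ ≈ 4.18e4 lux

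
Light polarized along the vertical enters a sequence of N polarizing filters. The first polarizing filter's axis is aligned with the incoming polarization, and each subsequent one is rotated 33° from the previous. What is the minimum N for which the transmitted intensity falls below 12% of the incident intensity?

N = 8

First polarizer is aligned with the polarization: full transmission.
Each further stage multiplies by cos²(33°) = 0.7034.
After N polarizers: T = 0.7034^(N−1). Require T < 0.12 ⇒ N−1 > ln(0.12)/ln(0.7034) = 6.03, so N−1 ≥ 7 and N = 8.
Check: N=8 gives T = 0.08517 < 0.12; N=7 gives T = 0.1211.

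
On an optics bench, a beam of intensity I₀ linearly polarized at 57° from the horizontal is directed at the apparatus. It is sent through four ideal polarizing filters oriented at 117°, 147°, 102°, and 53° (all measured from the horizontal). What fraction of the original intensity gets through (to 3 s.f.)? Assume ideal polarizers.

≈ 0.0404 I₀

By Malus's law, I₁ = I₀ cos²(117° − 57°) = I₀ cos²(60°) = 0.25 I₀.
I₂ = I₁ cos²(147° − 117°) = 0.25 I₀ · cos²(30°) = 0.1875 I₀.
I₃ = I₂ cos²(102° − 147°) = 0.1875 I₀ · cos²(45°) = 0.09375 I₀.
I₄ = I₃ cos²(53° − 102°) = 0.09375 I₀ · cos²(49°) = 0.04035 I₀.
Transmitted fraction = 0.04035.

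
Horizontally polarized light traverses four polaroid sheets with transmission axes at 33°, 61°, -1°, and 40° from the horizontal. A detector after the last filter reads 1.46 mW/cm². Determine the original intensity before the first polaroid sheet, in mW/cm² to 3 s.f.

By Malus's law, I₁ = I₀ cos²(33° − 0°) = I₀ cos²(33°) = 0.7034 I₀.
I₂ = I₁ cos²(61° − 33°) = 0.7034 I₀ · cos²(28°) = 0.5483 I₀.
I₃ = I₂ cos²(-1° − 61°) = 0.5483 I₀ · cos²(62°) = 0.1209 I₀.
I₄ = I₃ cos²(40° + 1°) = 0.1209 I₀ · cos²(41°) = 0.06884 I₀.
So 1.46 mW/cm² = 0.06884 I₀, giving I₀ = 1.46/0.06884 = 21.21 mW/cm².

I₀ ≈ 21.2 mW/cm²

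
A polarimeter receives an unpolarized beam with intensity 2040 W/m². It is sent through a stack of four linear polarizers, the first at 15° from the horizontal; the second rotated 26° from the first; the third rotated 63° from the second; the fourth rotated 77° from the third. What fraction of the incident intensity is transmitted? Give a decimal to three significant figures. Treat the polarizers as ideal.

I/I₀ ≈ 0.00421

Unpolarized light through the first polarizer → I₁ = 2040 W/m²/2 = 1020 W/m², polarized at 15°.
I₂ = I₁ · cos²(26°) = 1020 · 0.8078 = 824 W/m².
I₃ = I₂ · cos²(63°) = 824 · 0.2061 = 169.8 W/m².
I₄ = I₃ · cos²(77°) = 169.8 · 0.0506 = 8.594 W/m².
Transmitted fraction = 0.004213.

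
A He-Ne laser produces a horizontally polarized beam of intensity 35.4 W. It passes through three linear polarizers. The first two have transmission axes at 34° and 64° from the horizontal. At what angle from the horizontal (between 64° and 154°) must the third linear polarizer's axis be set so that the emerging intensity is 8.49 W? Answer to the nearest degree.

θ ≈ 111°

I₁ = I₀ cos²(34° − 0°) = I₀ cos²(34°) = 0.6873 I₀.
I₂ = I₁ cos²(64° − 34°) = 0.6873 I₀ · cos²(30°) = 0.5155 I₀.
Target fraction: 8.49 / 35.4 W = 0.2398 of I₀.
Need I₃/I₀ = 0.2398, so cos²(θ − 64°) = 0.2398 / 0.5155 = 0.4653.
θ − 64° = arccos(√0.4653) = 47.0°, giving θ ≈ 64 + 47.0 = 111.0°.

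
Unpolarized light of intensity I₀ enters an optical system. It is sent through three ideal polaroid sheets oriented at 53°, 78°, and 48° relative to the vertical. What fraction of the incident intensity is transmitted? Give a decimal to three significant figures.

Unpolarized light through the first polarizer → I₁ = ½ I₀, now polarized at 53°.
I₂ = I₁ cos²(78° − 53°) = 0.5 I₀ · cos²(25°) = 0.4107 I₀.
I₃ = I₂ cos²(48° − 78°) = 0.4107 I₀ · cos²(30°) = 0.308 I₀.
Transmitted fraction = 0.308.

≈ 0.308 I₀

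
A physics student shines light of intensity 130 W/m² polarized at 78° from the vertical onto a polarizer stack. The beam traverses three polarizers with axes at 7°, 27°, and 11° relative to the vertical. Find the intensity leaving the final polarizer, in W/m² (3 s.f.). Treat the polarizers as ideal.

I ≈ 11.2 W/m²

By Malus's law, I₁ = 130 W/m² · cos²(71°) = 13.78 W/m².
I₂ = I₁ · cos²(20°) = 13.78 · 0.883 = 12.17 W/m².
I₃ = I₂ · cos²(16°) = 12.17 · 0.924 = 11.24 W/m².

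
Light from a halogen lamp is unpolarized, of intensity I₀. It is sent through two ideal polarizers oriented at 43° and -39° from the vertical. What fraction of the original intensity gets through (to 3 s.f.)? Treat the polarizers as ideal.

≈ 0.00968 I₀

Unpolarized light through the first polarizer → I₁ = ½ I₀, now polarized at 43°.
I₂ = I₁ cos²(-39° − 43°) = 0.5 I₀ · cos²(82°) = 0.009685 I₀.
Transmitted fraction = 0.009685.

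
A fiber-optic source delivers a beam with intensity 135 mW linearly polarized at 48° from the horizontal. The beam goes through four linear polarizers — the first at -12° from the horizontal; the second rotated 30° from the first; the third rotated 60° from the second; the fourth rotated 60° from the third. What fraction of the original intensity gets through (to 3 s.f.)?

By Malus's law, I₁ = 135 mW · cos²(60°) = 33.75 mW.
I₂ = I₁ · cos²(30°) = 33.75 · 0.75 = 25.31 mW.
I₃ = I₂ · cos²(60°) = 25.31 · 0.25 = 6.328 mW.
I₄ = I₃ · cos²(60°) = 6.328 · 0.25 = 1.582 mW.
Transmitted fraction = 0.01172.

I/I₀ ≈ 0.0117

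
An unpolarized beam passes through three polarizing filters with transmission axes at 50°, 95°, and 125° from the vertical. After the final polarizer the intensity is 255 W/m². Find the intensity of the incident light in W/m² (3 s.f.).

Unpolarized light through the first polarizer → I₁ = ½ I₀, now polarized at 50°.
I₂ = I₁ cos²(95° − 50°) = 0.5 I₀ · cos²(45°) = 0.25 I₀.
I₃ = I₂ cos²(125° − 95°) = 0.25 I₀ · cos²(30°) = 0.1875 I₀.
So 255 W/m² = 0.1875 I₀, giving I₀ = 255/0.1875 = 1360 W/m².

I₀ ≈ 1360 W/m²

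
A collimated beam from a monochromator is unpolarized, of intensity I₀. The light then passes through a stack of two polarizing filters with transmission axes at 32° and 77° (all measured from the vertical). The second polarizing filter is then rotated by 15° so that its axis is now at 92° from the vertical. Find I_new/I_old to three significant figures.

I_new/I_old ≈ 0.500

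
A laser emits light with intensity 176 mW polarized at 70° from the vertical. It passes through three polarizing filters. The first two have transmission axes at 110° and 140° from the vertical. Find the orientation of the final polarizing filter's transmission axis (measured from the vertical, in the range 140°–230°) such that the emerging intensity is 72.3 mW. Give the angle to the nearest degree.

θ ≈ 155°

I₁ = I₀ cos²(110° − 70°) = I₀ cos²(40°) = 0.5868 I₀.
I₂ = I₁ cos²(140° − 110°) = 0.5868 I₀ · cos²(30°) = 0.4401 I₀.
Target fraction: 72.3 / 176 mW = 0.4108 of I₀.
Need I₃/I₀ = 0.4108, so cos²(θ − 140°) = 0.4108 / 0.4401 = 0.9334.
θ − 140° = arccos(√0.9334) = 15.0°, giving θ ≈ 140 + 15.0 = 155.0°.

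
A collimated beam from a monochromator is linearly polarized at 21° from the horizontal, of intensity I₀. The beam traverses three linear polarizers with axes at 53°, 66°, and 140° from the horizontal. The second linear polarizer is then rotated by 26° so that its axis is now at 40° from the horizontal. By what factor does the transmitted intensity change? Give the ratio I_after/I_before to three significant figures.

I_new/I_old ≈ 0.397

Before rotation:
By Malus's law, I₁ = I₀ cos²(53° − 21°) = I₀ cos²(32°) = 0.7192 I₀.
I₂ = I₁ cos²(66° − 53°) = 0.7192 I₀ · cos²(13°) = 0.6828 I₀.
I₃ = I₂ cos²(140° − 66°) = 0.6828 I₀ · cos²(74°) = 0.05188 I₀.
After rotation:
I₁ = I₀ cos²(53° − 21°) = I₀ cos²(32°) = 0.7192 I₀.
I₂ = I₁ cos²(40° − 53°) = 0.7192 I₀ · cos²(13°) = 0.6828 I₀.
Angle between axes 2 and 3: 80°. I₃ = 0.6828 I₀ · cos²(80°) = 0.02059 I₀.
Ratio = 0.02059 / 0.05188 = 0.3969.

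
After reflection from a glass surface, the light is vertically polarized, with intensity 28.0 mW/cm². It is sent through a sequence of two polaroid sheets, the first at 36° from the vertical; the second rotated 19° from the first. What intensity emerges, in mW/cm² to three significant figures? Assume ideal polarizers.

I ≈ 16.4 mW/cm²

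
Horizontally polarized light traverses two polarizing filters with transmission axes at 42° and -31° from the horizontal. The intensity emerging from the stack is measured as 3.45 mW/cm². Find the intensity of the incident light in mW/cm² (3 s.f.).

By Malus's law, I₁ = I₀ cos²(42° − 0°) = I₀ cos²(42°) = 0.5523 I₀.
I₂ = I₁ cos²(-31° − 42°) = 0.5523 I₀ · cos²(73°) = 0.04721 I₀.
So 3.45 mW/cm² = 0.04721 I₀, giving I₀ = 3.45/0.04721 = 73.08 mW/cm².

I₀ ≈ 73.1 mW/cm²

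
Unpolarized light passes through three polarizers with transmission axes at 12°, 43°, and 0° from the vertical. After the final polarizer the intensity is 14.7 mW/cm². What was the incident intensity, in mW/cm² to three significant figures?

Unpolarized light through the first polarizer → I₁ = ½ I₀, now polarized at 12°.
I₂ = I₁ cos²(43° − 12°) = 0.5 I₀ · cos²(31°) = 0.3674 I₀.
I₃ = I₂ cos²(0° − 43°) = 0.3674 I₀ · cos²(43°) = 0.1965 I₀.
So 14.7 mW/cm² = 0.1965 I₀, giving I₀ = 14.7/0.1965 = 74.81 mW/cm².

I₀ ≈ 74.8 mW/cm²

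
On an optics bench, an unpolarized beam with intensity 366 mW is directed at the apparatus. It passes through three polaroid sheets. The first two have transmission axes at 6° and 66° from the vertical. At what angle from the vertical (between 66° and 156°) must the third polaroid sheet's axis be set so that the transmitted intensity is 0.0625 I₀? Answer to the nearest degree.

Unpolarized light through the first polarizer → I₁ = ½ I₀, now polarized at 6°.
I₂ = I₁ cos²(66° − 6°) = 0.5 I₀ · cos²(60°) = 0.125 I₀.
Need I₃/I₀ = 0.0625, so cos²(θ − 66°) = 0.0625 / 0.125 = 0.5.
θ − 66° = arccos(√0.5) = 45.0°, giving θ ≈ 66 + 45.0 = 111.0°.

θ ≈ 111°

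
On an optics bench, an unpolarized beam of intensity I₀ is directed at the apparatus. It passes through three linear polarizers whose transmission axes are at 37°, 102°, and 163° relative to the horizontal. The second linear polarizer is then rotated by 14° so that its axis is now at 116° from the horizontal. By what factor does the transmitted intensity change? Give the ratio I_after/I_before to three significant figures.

Before rotation:
Unpolarized light through the first polarizer → I₁ = ½ I₀, now polarized at 37°.
I₂ = I₁ cos²(102° − 37°) = 0.5 I₀ · cos²(65°) = 0.0893 I₀.
I₃ = I₂ cos²(163° − 102°) = 0.0893 I₀ · cos²(61°) = 0.02099 I₀.
After rotation:
Unpolarized light through the first polarizer → I₁ = ½ I₀, now polarized at 37°.
I₂ = I₁ cos²(116° − 37°) = 0.5 I₀ · cos²(79°) = 0.0182 I₀.
I₃ = I₂ cos²(163° − 116°) = 0.0182 I₀ · cos²(47°) = 0.008467 I₀.
Ratio = 0.008467 / 0.02099 = 0.4034.

I_new/I_old ≈ 0.403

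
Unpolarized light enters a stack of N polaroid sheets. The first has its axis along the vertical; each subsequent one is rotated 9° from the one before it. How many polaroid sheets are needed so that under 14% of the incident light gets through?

N = 53

First polarizer halves the unpolarized light: factor 1/2.
Each further stage multiplies by cos²(9°) = 0.9755.
After N polarizers: T = 0.5·0.9755^(N−1). Require T < 0.14 ⇒ N−1 > ln(0.14/0.5)/ln(0.9755) = 51.38, so N−1 ≥ 52 and N = 53.
Check: N=53 gives T = 0.1379 < 0.14; N=52 gives T = 0.1413.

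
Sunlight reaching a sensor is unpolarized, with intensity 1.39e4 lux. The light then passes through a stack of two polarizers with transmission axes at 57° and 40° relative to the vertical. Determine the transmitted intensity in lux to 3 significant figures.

I ≈ 6360 lux

Unpolarized light through the first polarizer → I₁ = 1.39e4 lux/2 = 6950 lux, polarized at 57°.
I₂ = I₁ · cos²(17°) = 6950 · 0.9145 = 6356 lux.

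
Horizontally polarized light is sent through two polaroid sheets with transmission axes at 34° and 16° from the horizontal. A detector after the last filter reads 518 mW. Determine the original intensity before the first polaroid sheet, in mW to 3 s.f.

I₀ ≈ 833 mW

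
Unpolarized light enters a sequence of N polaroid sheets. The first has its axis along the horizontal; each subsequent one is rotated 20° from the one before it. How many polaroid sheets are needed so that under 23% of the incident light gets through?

First polarizer halves the unpolarized light: factor 1/2.
Each further stage multiplies by cos²(20°) = 0.883.
After N polarizers: T = 0.5·0.883^(N−1). Require T < 0.23 ⇒ N−1 > ln(0.23/0.5)/ln(0.883) = 6.24, so N−1 ≥ 7 and N = 8.
Check: N=8 gives T = 0.2093 < 0.23; N=7 gives T = 0.237.

N = 8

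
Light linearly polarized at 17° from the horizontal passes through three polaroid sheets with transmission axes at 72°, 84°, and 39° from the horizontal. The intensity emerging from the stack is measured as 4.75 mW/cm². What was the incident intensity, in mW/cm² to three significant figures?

I₀ ≈ 30.2 mW/cm²

I₁ = I₀ cos²(72° − 17°) = I₀ cos²(55°) = 0.329 I₀.
I₂ = I₁ cos²(84° − 72°) = 0.329 I₀ · cos²(12°) = 0.3148 I₀.
I₃ = I₂ cos²(39° − 84°) = 0.3148 I₀ · cos²(45°) = 0.1574 I₀.
So 4.75 mW/cm² = 0.1574 I₀, giving I₀ = 4.75/0.1574 = 30.18 mW/cm².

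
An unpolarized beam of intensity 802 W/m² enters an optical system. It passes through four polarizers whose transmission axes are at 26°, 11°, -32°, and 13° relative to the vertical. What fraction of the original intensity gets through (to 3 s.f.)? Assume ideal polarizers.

I/I₀ ≈ 0.125

Unpolarized light through the first polarizer → I₁ = 802 W/m²/2 = 401 W/m², polarized at 26°.
I₂ = I₁ · cos²(15°) = 401 · 0.933 = 374.1 W/m².
I₃ = I₂ · cos²(43°) = 374.1 · 0.5349 = 200.1 W/m².
I₄ = I₃ · cos²(45°) = 200.1 · 0.5 = 100.1 W/m².
Transmitted fraction = 0.1248.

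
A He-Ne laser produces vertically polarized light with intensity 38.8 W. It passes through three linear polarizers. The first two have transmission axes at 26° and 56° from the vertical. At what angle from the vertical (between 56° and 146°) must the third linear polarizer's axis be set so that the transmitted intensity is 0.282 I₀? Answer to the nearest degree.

By Malus's law, I₁ = I₀ cos²(26° − 0°) = I₀ cos²(26°) = 0.8078 I₀.
I₂ = I₁ cos²(56° − 26°) = 0.8078 I₀ · cos²(30°) = 0.6059 I₀.
Need I₃/I₀ = 0.282, so cos²(θ − 56°) = 0.282 / 0.6059 = 0.4654.
θ − 56° = arccos(√0.4654) = 47.0°, giving θ ≈ 56 + 47.0 = 103.0°.

θ ≈ 103°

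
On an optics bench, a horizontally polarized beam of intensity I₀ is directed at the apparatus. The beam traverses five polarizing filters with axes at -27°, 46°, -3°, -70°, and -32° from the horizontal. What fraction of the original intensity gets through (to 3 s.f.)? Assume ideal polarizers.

≈ 0.00277 I₀

By Malus's law, I₁ = I₀ cos²(-27° − 0°) = I₀ cos²(27°) = 0.7939 I₀.
I₂ = I₁ cos²(46° + 27°) = 0.7939 I₀ · cos²(73°) = 0.06786 I₀.
I₃ = I₂ cos²(-3° − 46°) = 0.06786 I₀ · cos²(49°) = 0.02921 I₀.
I₄ = I₃ cos²(-70° + 3°) = 0.02921 I₀ · cos²(67°) = 0.004459 I₀.
I₅ = I₄ cos²(-32° + 70°) = 0.004459 I₀ · cos²(38°) = 0.002769 I₀.
Transmitted fraction = 0.002769.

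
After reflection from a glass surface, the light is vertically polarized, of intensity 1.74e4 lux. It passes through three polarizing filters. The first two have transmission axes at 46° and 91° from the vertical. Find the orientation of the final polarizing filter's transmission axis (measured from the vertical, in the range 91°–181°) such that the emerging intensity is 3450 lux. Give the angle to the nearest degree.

I₁ = I₀ cos²(46° − 0°) = I₀ cos²(46°) = 0.4826 I₀.
I₂ = I₁ cos²(91° − 46°) = 0.4826 I₀ · cos²(45°) = 0.2413 I₀.
Target fraction: 3450 / 1.74e4 lux = 0.1983 of I₀.
Need I₃/I₀ = 0.1983, so cos²(θ − 91°) = 0.1983 / 0.2413 = 0.8218.
θ − 91° = arccos(√0.8218) = 25.0°, giving θ ≈ 91 + 25.0 = 116.0°.

θ ≈ 116°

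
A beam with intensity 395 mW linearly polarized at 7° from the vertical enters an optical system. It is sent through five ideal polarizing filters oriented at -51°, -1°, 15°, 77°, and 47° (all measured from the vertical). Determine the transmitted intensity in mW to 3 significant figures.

I ≈ 7.00 mW

I₁ = 395 mW · cos²(58°) = 110.9 mW.
I₂ = I₁ · cos²(50°) = 110.9 · 0.4132 = 45.83 mW.
I₃ = I₂ · cos²(16°) = 45.83 · 0.924 = 42.35 mW.
I₄ = I₃ · cos²(62°) = 42.35 · 0.2204 = 9.334 mW.
I₅ = I₄ · cos²(30°) = 9.334 · 0.75 = 7 mW.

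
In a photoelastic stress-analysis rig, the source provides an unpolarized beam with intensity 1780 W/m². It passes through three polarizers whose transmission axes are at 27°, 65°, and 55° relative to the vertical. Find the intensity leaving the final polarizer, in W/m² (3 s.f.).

Unpolarized light through the first polarizer → I₁ = 1780 W/m²/2 = 890 W/m², polarized at 27°.
I₂ = I₁ · cos²(38°) = 890 · 0.621 = 552.7 W/m².
I₃ = I₂ · cos²(10°) = 552.7 · 0.9698 = 536 W/m².

I ≈ 536 W/m²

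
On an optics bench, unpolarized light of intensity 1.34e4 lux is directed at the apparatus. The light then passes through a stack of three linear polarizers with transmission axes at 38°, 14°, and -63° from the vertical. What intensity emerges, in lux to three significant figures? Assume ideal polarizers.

I ≈ 283 lux

Unpolarized light through the first polarizer → I₁ = 1.34e4 lux/2 = 6700 lux, polarized at 38°.
I₂ = I₁ · cos²(24°) = 6700 · 0.8346 = 5592 lux.
I₃ = I₂ · cos²(77°) = 5592 · 0.0506 = 283 lux.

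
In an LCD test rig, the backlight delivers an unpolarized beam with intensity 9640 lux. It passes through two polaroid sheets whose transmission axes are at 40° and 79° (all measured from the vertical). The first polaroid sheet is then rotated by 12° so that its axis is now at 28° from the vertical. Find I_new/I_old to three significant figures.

I_new/I_old ≈ 0.656

Before rotation:
Unpolarized light through the first polarizer → I₁ = ½ I₀, now polarized at 40°.
I₂ = I₁ cos²(79° − 40°) = 0.5 I₀ · cos²(39°) = 0.302 I₀.
After rotation:
Unpolarized light through the first polarizer → I₁ = ½ I₀, now polarized at 28°.
I₂ = I₁ cos²(79° − 28°) = 0.5 I₀ · cos²(51°) = 0.198 I₀.
Ratio = 0.198 / 0.302 = 0.6558.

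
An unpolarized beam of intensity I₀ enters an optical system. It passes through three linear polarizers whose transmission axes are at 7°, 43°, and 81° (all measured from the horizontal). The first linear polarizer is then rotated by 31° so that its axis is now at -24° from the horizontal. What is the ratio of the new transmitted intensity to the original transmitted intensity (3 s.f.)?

I_new/I_old ≈ 0.233

Before rotation:
Unpolarized light through the first polarizer → I₁ = ½ I₀, now polarized at 7°.
I₂ = I₁ cos²(43° − 7°) = 0.5 I₀ · cos²(36°) = 0.3273 I₀.
I₃ = I₂ cos²(81° − 43°) = 0.3273 I₀ · cos²(38°) = 0.2032 I₀.
After rotation:
Unpolarized light through the first polarizer → I₁ = ½ I₀, now polarized at -24°.
I₂ = I₁ cos²(43° + 24°) = 0.5 I₀ · cos²(67°) = 0.07634 I₀.
I₃ = I₂ cos²(81° − 43°) = 0.07634 I₀ · cos²(38°) = 0.0474 I₀.
Ratio = 0.0474 / 0.2032 = 0.2333.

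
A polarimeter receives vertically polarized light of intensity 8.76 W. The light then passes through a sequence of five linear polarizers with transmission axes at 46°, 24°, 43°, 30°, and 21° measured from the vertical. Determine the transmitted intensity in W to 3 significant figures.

I₁ = 8.76 W · cos²(46°) = 4.227 W.
I₂ = I₁ · cos²(22°) = 4.227 · 0.8597 = 3.634 W.
I₃ = I₂ · cos²(19°) = 3.634 · 0.894 = 3.249 W.
I₄ = I₃ · cos²(13°) = 3.249 · 0.9494 = 3.084 W.
I₅ = I₄ · cos²(9°) = 3.084 · 0.9755 = 3.009 W.

I ≈ 3.01 W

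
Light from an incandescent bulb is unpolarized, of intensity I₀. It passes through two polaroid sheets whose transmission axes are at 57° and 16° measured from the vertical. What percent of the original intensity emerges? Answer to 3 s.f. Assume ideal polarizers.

Unpolarized light through the first polarizer → I₁ = ½ I₀, now polarized at 57°.
I₂ = I₁ cos²(16° − 57°) = 0.5 I₀ · cos²(41°) = 0.2848 I₀.
That is 28.48% of the incident intensity.

≈ 28.5%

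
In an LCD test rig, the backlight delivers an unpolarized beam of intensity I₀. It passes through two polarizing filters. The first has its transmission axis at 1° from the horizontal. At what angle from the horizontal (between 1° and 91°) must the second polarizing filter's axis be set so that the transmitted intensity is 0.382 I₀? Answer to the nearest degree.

θ ≈ 30°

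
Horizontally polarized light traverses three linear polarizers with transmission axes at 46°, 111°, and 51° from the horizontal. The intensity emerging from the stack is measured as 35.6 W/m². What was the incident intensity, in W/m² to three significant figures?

I₀ ≈ 1650 W/m²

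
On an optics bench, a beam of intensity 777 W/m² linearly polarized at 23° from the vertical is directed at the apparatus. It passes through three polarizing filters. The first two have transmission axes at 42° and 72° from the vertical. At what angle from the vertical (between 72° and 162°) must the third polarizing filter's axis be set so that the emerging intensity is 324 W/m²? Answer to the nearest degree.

θ ≈ 110°

I₁ = I₀ cos²(42° − 23°) = I₀ cos²(19°) = 0.894 I₀.
I₂ = I₁ cos²(72° − 42°) = 0.894 I₀ · cos²(30°) = 0.6705 I₀.
Target fraction: 324 / 777 W/m² = 0.417 of I₀.
Need I₃/I₀ = 0.417, so cos²(θ − 72°) = 0.417 / 0.6705 = 0.6219.
θ − 72° = arccos(√0.6219) = 37.9°, giving θ ≈ 72 + 37.9 = 109.9°.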